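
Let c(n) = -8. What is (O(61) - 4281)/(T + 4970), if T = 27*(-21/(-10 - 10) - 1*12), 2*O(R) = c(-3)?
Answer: -85700/93487 ≈ -0.91671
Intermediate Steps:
O(R) = -4 (O(R) = (½)*(-8) = -4)
T = -5913/20 (T = 27*(-21/(-20) - 12) = 27*(-21*(-1/20) - 12) = 27*(21/20 - 12) = 27*(-219/20) = -5913/20 ≈ -295.65)
(O(61) - 4281)/(T + 4970) = (-4 - 4281)/(-5913/20 + 4970) = -4285/93487/20 = -4285*20/93487 = -85700/93487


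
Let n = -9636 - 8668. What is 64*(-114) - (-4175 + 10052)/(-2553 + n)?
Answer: -152166795/20857 ≈ -7295.7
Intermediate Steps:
n = -18304
64*(-114) - (-4175 + 10052)/(-2553 + n) = 64*(-114) - (-4175 + 10052)/(-2553 - 18304) = -7296 - 5877/(-20857) = -7296 - 5877*(-1)/20857 = -7296 - 1*(-5877/20857) = -7296 + 5877/20857 = -152166795/20857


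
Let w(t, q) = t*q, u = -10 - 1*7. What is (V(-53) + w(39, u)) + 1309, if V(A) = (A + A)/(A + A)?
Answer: 647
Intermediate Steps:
u = -17 (u = -10 - 7 = -17)
w(t, q) = q*t
V(A) = 1 (V(A) = (2*A)/((2*A)) = (2*A)*(1/(2*A)) = 1)
(V(-53) + w(39, u)) + 1309 = (1 - 17*39) + 1309 = (1 - 663) + 1309 = -662 + 1309 = 647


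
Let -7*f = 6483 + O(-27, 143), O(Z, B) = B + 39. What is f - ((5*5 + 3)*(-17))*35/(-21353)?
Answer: -142434365/149471 ≈ -952.92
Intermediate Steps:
O(Z, B) = 39 + B
f = -6665/7 (f = -(6483 + (39 + 143))/7 = -(6483 + 182)/7 = -⅐*6665 = -6665/7 ≈ -952.14)
f - ((5*5 + 3)*(-17))*35/(-21353) = -6665/7 - ((5*5 + 3)*(-17))*35/(-21353) = -6665/7 - ((25 + 3)*(-17))*35*(-1)/21353 = -6665/7 - (28*(-17))*35*(-1)/21353 = -6665/7 - (-476*35)*(-1)/21353 = -6665/7 - (-16660)*(-1)/21353 = -6665/7 - 1*16660/21353 = -6665/7 - 16660/21353 = -142434365/149471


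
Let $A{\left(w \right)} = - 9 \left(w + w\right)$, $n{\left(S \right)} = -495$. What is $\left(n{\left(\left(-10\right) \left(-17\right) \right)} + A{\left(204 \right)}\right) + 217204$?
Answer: $213037$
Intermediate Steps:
$A{\left(w \right)} = - 18 w$ ($A{\left(w \right)} = - 9 \cdot 2 w = - 18 w$)
$\left(n{\left(\left(-10\right) \left(-17\right) \right)} + A{\left(204 \right)}\right) + 217204 = \left(-495 - 3672\right) + 217204 = -4167 + 217204 = 213037$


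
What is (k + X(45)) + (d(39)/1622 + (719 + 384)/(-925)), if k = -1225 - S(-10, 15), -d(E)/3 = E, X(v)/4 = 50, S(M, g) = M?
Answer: -1524752541/1500350 ≈ -1016.3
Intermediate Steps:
X(v) = 200 (X(v) = 4*50 = 200)
d(E) = -3*E
k = -1215 (k = -1225 - 1*(-10) = -1225 + 10 = -1215)
(k + X(45)) + (d(39)/1622 + (719 + 384)/(-925)) = (-1215 + 200) + (-3*39/1622 + (719 + 384)/(-925)) = -1015 + (-117*1/1622 + 1103*(-1/925)) = -1015 + (-117/1622 - 1103/925) = -1015 - 1897291/1500350 = -1524752541/1500350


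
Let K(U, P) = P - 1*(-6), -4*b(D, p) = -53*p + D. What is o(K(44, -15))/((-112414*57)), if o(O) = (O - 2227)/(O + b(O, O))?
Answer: -559/201839337 ≈ -2.7695e-6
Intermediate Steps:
b(D, p) = -D/4 + 53*p/4 (b(D, p) = -(-53*p + D)/4 = -(D - 53*p)/4 = -D/4 + 53*p/4)
K(U, P) = 6 + P (K(U, P) = P + 6 = 6 + P)
o(O) = (-2227 + O)/(14*O) (o(O) = (O - 2227)/(O + (-O/4 + 53*O/4)) = (-2227 + O)/(O + 13*O) = (-2227 + O)/((14*O)) = (-2227 + O)*(1/(14*O)) = (-2227 + O)/(14*O))
o(K(44, -15))/((-112414*57)) = ((-2227 + (6 - 15))/(14*(6 - 15)))/((-112414*57)) = ((1/14)*(-2227 - 9)/(-9))/(-6407598) = ((1/14)*(-1/9)*(-2236))*(-1/6407598) = (1118/63)*(-1/6407598) = -559/201839337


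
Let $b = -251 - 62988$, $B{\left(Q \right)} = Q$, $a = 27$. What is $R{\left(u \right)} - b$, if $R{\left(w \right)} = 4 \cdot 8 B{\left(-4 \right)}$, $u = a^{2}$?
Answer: $63111$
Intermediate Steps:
$u = 729$ ($u = 27^{2} = 729$)
$b = -63239$ ($b = -251 - 62988 = -63239$)
$R{\left(w \right)} = -128$ ($R{\left(w \right)} = 4 \cdot 8 \left(-4\right) = 32 \left(-4\right) = -128$)
$R{\left(u \right)} - b = -128 - -63239 = -128 + 63239 = 63111$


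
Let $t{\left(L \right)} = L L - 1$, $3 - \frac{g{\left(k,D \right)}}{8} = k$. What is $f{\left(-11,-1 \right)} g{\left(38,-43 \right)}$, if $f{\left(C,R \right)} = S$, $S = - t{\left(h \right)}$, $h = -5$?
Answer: $6720$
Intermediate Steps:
$g{\left(k,D \right)} = 24 - 8 k$
$t{\left(L \right)} = -1 + L^{2}$ ($t{\left(L \right)} = L^{2} - 1 = -1 + L^{2}$)
$S = -24$ ($S = - (-1 + \left(-5\right)^{2}) = - (-1 + 25) = \left(-1\right) 24 = -24$)
$f{\left(C,R \right)} = -24$
$f{\left(-11,-1 \right)} g{\left(38,-43 \right)} = - 24 \left(24 - 304\right) = \left(-24\right) \left(-280\right) = 6720$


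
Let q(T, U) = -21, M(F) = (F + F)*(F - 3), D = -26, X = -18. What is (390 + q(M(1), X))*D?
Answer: -9594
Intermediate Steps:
M(F) = 2*F*(-3 + F) (M(F) = (2*F)*(-3 + F) = 2*F*(-3 + F))
(390 + q(M(1), X))*D = (390 - 21)*(-26) = 369*(-26) = -9594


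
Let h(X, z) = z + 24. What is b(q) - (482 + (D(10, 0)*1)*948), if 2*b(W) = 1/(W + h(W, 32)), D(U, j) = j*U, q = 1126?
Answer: -1139447/2364 ≈ -482.00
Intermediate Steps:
h(X, z) = 24 + z
D(U, j) = U*j
b(W) = 1/(2*(56 + W)) (b(W) = 1/(2*(W + (24 + 32))) = 1/(2*(W + 56)) = 1/(2*(56 + W)))
b(q) - (482 + (D(10, 0)*1)*948) = 1/(2*(56 + 1126)) - (482 + ((10*0)*1)*948) = (½)/1182 - (482 + (0*1)*948) = (½)*(1/1182) - (482 + 0*948) = 1/2364 - (482 + 0) = 1/2364 - 1*482 = 1/2364 - 482 = -1139447/2364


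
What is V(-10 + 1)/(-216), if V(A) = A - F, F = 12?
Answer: 7/72 ≈ 0.097222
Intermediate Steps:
V(A) = -12 + A (V(A) = A - 1*12 = A - 12 = -12 + A)
V(-10 + 1)/(-216) = (-12 + (-10 + 1))/(-216) = (-12 - 9)*(-1/216) = -21*(-1/216) = 7/72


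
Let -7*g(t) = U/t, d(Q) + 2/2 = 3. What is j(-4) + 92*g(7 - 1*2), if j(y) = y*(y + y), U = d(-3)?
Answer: 936/35 ≈ 26.743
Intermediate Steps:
d(Q) = 2 (d(Q) = -1 + 3 = 2)
U = 2
j(y) = 2*y**2 (j(y) = y*(2*y) = 2*y**2)
g(t) = -2/(7*t)
j(-4) + 92*g(7 - 1*2) = 2*(-4)**2 + 92*(-2/(7*(7 - 1*2))) = 2*16 + 92*(-2/(7*(7 - 2))) = 32 + 92*(-2/7/5) = 32 + 92*(-2/7*1/5) = 32 + 92*(-2/35) = 32 - 184/35 = 936/35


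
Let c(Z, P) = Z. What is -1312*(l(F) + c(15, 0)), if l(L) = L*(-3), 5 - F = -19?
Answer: 74784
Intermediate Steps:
F = 24 (F = 5 - 1*(-19) = 5 + 19 = 24)
l(L) = -3*L
-1312*(l(F) + c(15, 0)) = -1312*(-3*24 + 15) = -1312*(-72 + 15) = -1312*(-57) = 74784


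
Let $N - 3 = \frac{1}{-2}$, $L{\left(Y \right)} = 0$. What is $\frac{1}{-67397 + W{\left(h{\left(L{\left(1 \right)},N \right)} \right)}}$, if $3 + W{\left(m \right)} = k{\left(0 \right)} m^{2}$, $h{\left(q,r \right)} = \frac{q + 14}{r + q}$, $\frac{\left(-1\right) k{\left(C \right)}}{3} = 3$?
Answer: $- \frac{25}{1692056} \approx -1.4775 \cdot 10^{-5}$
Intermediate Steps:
$k{\left(C \right)} = -9$ ($k{\left(C \right)} = \left(-3\right) 3 = -9$)
$N = \frac{5}{2}$ ($N = 3 + \frac{1}{-2} = 3 - \frac{1}{2} = \frac{5}{2} \approx 2.5$)
$h{\left(q,r \right)} = \frac{14 + q}{q + r}$
$W{\left(m \right)} = -3 - 9 m^{2}$
$\frac{1}{-67397 + W{\left(h{\left(L{\left(1 \right)},N \right)} \right)}} = \frac{1}{-67397 - \left(3 + 9 \left(\frac{14 + 0}{0 + \frac{5}{2}}\right)^{2}\right)} = \frac{1}{-67397 - \left(3 + 9 \left(\frac{1}{\frac{5}{2}} \cdot 14\right)^{2}\right)} = \frac{1}{-67397 - \left(3 + 9 \left(\frac{2}{5} \cdot 14\right)^{2}\right)} = \frac{1}{-67397 - \left(3 + 9 \left(\frac{28}{5}\right)^{2}\right)} = \frac{1}{-67397 - \frac{7131}{25}} = \frac{1}{- \frac{1692056}{25}} = - \frac{25}{1692056}$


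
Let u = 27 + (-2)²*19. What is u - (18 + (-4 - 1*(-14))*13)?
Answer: -45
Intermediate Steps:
u = 103 (u = 27 + 4*19 = 27 + 76 = 103)
u - (18 + (-4 - 1*(-14))*13) = 103 - (18 + (-4 - 1*(-14))*13) = 103 - (18 + (-4 + 14)*13) = 103 - (18 + 10*13) = 103 - (18 + 130) = 103 - 1*148 = 103 - 148 = -45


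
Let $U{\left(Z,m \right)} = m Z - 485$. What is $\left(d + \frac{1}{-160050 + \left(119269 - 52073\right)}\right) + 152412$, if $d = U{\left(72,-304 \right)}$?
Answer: $\frac{12074641305}{92854} \approx 1.3004 \cdot 10^{5}$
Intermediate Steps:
$U{\left(Z,m \right)} = -485 + Z m$ ($U{\left(Z,m \right)} = Z m - 485 = -485 + Z m$)
$d = -22373$ ($d = -485 + 72 \left(-304\right) = -485 - 21888 = -22373$)
$\left(d + \frac{1}{-160050 + \left(119269 - 52073\right)}\right) + 152412 = \left(-22373 + \frac{1}{-160050 + \left(119269 - 52073\right)}\right) + 152412 = \left(-22373 + \frac{1}{-160050 + 67196}\right) + 152412 = \left(-22373 + \frac{1}{-92854}\right) + 152412 = \left(-22373 - \frac{1}{92854}\right) + 152412 = - \frac{2077422543}{92854} + 152412 = \frac{12074641305}{92854}$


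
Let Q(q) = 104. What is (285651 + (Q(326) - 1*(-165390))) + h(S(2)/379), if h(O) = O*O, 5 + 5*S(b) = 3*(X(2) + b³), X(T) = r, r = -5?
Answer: 1620072973641/3591025 ≈ 4.5115e+5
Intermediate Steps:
X(T) = -5
S(b) = -4 + 3*b³/5 (S(b) = -1 + (3*(-5 + b³))/5 = -1 + (-15 + 3*b³)/5 = -1 + (-3 + 3*b³/5) = -4 + 3*b³/5)
h(O) = O²
(285651 + (Q(326) - 1*(-165390))) + h(S(2)/379) = (285651 + (104 - 1*(-165390))) + ((-4 + (⅗)*2³)/379)² = (285651 + (104 + 165390)) + ((-4 + (⅗)*8)*(1/379))² = (285651 + 165494) + ((-4 + 24/5)*(1/379))² = 451145 + ((⅘)*(1/379))² = 451145 + (4/1895)² = 451145 + 16/3591025 = 1620072973641/3591025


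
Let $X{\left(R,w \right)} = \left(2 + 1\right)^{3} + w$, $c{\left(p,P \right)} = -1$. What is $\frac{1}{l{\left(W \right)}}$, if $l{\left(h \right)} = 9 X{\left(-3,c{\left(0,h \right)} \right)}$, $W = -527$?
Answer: $\frac{1}{234} \approx 0.0042735$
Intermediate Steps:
$X{\left(R,w \right)} = 27 + w$ ($X{\left(R,w \right)} = 3^{3} + w = 27 + w$)
$l{\left(h \right)} = 234$ ($l{\left(h \right)} = 9 \left(27 - 1\right) = 9 \cdot 26 = 234$)
$\frac{1}{l{\left(W \right)}} = \frac{1}{234}$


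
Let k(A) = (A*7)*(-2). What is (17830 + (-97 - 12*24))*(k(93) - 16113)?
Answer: -303804675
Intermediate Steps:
k(A) = -14*A (k(A) = (7*A)*(-2) = -14*A)
(17830 + (-97 - 12*24))*(k(93) - 16113) = (17830 + (-97 - 12*24))*(-14*93 - 16113) = (17830 + (-97 - 288))*(-1302 - 16113) = (17830 - 385)*(-17415) = 17445*(-17415) = -303804675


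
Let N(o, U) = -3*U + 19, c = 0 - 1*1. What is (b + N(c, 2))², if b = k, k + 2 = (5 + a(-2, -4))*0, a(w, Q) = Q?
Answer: 121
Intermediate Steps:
c = -1 (c = 0 - 1 = -1)
N(o, U) = 19 - 3*U
k = -2 (k = -2 + (5 - 4)*0 = -2 + 1*0 = -2 + 0 = -2)
b = -2
(b + N(c, 2))² = (-2 + (19 - 3*2))² = (-2 + (19 - 6))² = (-2 + 13)² = 11² = 121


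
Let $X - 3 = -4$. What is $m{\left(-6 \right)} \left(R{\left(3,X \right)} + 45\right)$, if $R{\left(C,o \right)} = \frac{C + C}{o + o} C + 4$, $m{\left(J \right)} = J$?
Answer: $-240$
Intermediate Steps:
$X = -1$ ($X = 3 - 4 = -1$)
$R{\left(C,o \right)} = 4 + \frac{C^{2}}{o}$ ($R{\left(C,o \right)} = \frac{2 C}{2 o} C + 4 = 2 C \frac{1}{2 o} C + 4 = \frac{C}{o} C + 4 = \frac{C^{2}}{o} + 4 = 4 + \frac{C^{2}}{o}$)
$m{\left(-6 \right)} \left(R{\left(3,X \right)} + 45\right) = - 6 \left(\left(4 + \frac{3^{2}}{-1}\right) + 45\right) = - 6 \left(\left(4 + 9 \left(-1\right)\right) + 45\right) = - 6 \left(\left(4 - 9\right) + 45\right) = - 6 \left(-5 + 45\right) = \left(-6\right) 40 = -240$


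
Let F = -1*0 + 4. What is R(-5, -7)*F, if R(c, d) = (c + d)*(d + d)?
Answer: 672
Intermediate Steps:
R(c, d) = 2*d*(c + d) (R(c, d) = (c + d)*(2*d) = 2*d*(c + d))
F = 4 (F = 0 + 4 = 4)
R(-5, -7)*F = (2*(-7)*(-5 - 7))*4 = (2*(-7)*(-12))*4 = 168*4 = 672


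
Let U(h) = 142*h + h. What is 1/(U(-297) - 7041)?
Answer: -1/49512 ≈ -2.0197e-5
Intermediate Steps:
U(h) = 143*h
1/(U(-297) - 7041) = 1/(143*(-297) - 7041) = 1/(-42471 - 7041) = 1/(-49512) = -1/49512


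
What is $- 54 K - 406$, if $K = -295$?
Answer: $15524$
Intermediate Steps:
$- 54 K - 406 = \left(-54\right) \left(-295\right) - 406 = 15930 - 406 = 15524$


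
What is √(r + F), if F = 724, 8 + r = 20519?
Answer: √21235 ≈ 145.72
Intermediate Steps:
r = 20511 (r = -8 + 20519 = 20511)
√(r + F) = √(20511 + 724) = √21235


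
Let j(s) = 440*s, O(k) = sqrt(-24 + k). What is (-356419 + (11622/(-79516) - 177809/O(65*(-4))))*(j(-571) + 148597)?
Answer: 1454503905607559/39758 - 18250849187*I*sqrt(71)/142 ≈ 3.6584e+10 - 1.083e+9*I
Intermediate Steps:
(-356419 + (11622/(-79516) - 177809/O(65*(-4))))*(j(-571) + 148597) = (-356419 + (11622/(-79516) - 177809/sqrt(-24 + 65*(-4))))*(440*(-571) + 148597) = (-356419 + (11622*(-1/79516) - 177809/sqrt(-24 - 260)))*(-251240 + 148597) = (-356419 + (-5811/39758 - 177809*(-I*sqrt(71)/142)))*(-102643) = (-356419 + (-5811/39758 - (-177809)*I*sqrt(71)/142))*(-102643) = (-356419 + (-5811/39758 + 177809*I*sqrt(71)/142))*(-102643) = (-14170512413/39758 + 177809*I*sqrt(71)/142)*(-102643) = 1454503905607559/39758 - 18250849187*I*sqrt(71)/142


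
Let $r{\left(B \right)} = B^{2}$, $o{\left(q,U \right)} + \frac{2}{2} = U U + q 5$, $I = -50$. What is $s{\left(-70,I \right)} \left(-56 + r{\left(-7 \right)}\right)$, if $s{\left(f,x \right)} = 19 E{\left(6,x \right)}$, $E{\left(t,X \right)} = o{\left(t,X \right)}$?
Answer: $-336357$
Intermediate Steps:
$o{\left(q,U \right)} = -1 + U^{2} + 5 q$ ($o{\left(q,U \right)} = -1 + \left(U U + q 5\right) = -1 + \left(U^{2} + 5 q\right) = -1 + U^{2} + 5 q$)
$E{\left(t,X \right)} = -1 + X^{2} + 5 t$
$s{\left(f,x \right)} = 551 + 19 x^{2}$ ($s{\left(f,x \right)} = 19 \left(-1 + x^{2} + 5 \cdot 6\right) = 19 \left(-1 + x^{2} + 30\right) = 19 \left(29 + x^{2}\right) = 551 + 19 x^{2}$)
$s{\left(-70,I \right)} \left(-56 + r{\left(-7 \right)}\right) = \left(551 + 19 \left(-50\right)^{2}\right) \left(-56 + \left(-7\right)^{2}\right) = \left(551 + 19 \cdot 2500\right) \left(-56 + 49\right) = \left(551 + 47500\right) \left(-7\right) = 48051 \left(-7\right) = -336357$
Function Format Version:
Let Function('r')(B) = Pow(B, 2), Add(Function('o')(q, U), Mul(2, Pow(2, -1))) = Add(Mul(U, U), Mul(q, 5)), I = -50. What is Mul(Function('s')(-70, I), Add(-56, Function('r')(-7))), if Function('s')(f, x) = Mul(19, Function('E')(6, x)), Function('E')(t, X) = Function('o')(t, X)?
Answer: -336357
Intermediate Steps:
Function('o')(q, U) = Add(-1, Pow(U, 2), Mul(5, q)) (Function('o')(q, U) = Add(-1, Add(Mul(U, U), Mul(q, 5))) = Add(-1, Add(Pow(U, 2), Mul(5, q))) = Add(-1, Pow(U, 2), Mul(5, q)))
Function('E')(t, X) = Add(-1, Pow(X, 2), Mul(5, t))
Function('s')(f, x) = Add(551, Mul(19, Pow(x, 2))) (Function('s')(f, x) = Mul(19, Add(-1, Pow(x, 2), Mul(5, 6))) = Mul(19, Add(-1, Pow(x, 2), 30)) = Mul(19, Add(29, Pow(x, 2))) = Add(551, Mul(19, Pow(x, 2))))
Mul(Function('s')(-70, I), Add(-56, Function('r')(-7))) = Mul(Add(551, Mul(19, Pow(-50, 2))), Add(-56, Pow(-7, 2))) = Mul(Add(551, Mul(19, 2500)), Add(-56, 49)) = Mul(Add(551, 47500), -7) = Mul(48051, -7) = -336357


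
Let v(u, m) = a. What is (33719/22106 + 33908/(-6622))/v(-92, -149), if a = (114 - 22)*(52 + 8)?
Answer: -1074047/1649082336 ≈ -0.00065130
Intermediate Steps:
a = 5520 (a = 92*60 = 5520)
v(u, m) = 5520
(33719/22106 + 33908/(-6622))/v(-92, -149) = (33719/22106 + 33908/(-6622))/5520 = (33719*(1/22106) + 33908*(-1/6622))*(1/5520) = (4817/3158 - 2422/473)*(1/5520) = -5370235/1493734*1/5520 = -1074047/1649082336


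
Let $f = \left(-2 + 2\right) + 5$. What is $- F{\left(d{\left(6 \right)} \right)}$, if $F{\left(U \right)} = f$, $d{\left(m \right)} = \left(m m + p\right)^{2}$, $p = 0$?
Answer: $-5$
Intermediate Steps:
$f = 5$ ($f = 0 + 5 = 5$)
$d{\left(m \right)} = m^{4}$ ($d{\left(m \right)} = \left(m m + 0\right)^{2} = \left(m^{2} + 0\right)^{2} = \left(m^{2}\right)^{2} = m^{4}$)
$F{\left(U \right)} = 5$
$- F{\left(d{\left(6 \right)} \right)} = \left(-1\right) 5 = -5$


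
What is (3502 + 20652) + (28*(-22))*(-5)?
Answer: 27234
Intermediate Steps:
(3502 + 20652) + (28*(-22))*(-5) = 24154 - 616*(-5) = 24154 + 3080 = 27234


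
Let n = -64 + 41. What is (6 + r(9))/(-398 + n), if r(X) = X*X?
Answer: -87/421 ≈ -0.20665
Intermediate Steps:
r(X) = X²
n = -23
(6 + r(9))/(-398 + n) = (6 + 9²)/(-398 - 23) = (6 + 81)/(-421) = 87*(-1/421) = -87/421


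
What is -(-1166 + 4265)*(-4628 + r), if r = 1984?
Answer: 8193756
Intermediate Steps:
-(-1166 + 4265)*(-4628 + r) = -(-1166 + 4265)*(-4628 + 1984) = -3099*(-2644) = -1*(-8193756) = 8193756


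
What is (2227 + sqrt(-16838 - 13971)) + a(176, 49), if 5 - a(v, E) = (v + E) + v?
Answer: 1831 + I*sqrt(30809) ≈ 1831.0 + 175.52*I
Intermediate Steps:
a(v, E) = 5 - E - 2*v (a(v, E) = 5 - ((v + E) + v) = 5 - ((E + v) + v) = 5 - (E + 2*v) = 5 + (-E - 2*v) = 5 - E - 2*v)
(2227 + sqrt(-16838 - 13971)) + a(176, 49) = (2227 + sqrt(-16838 - 13971)) + (5 - 1*49 - 2*176) = (2227 + sqrt(-30809)) + (5 - 49 - 352) = (2227 + I*sqrt(30809)) - 396 = 1831 + I*sqrt(30809)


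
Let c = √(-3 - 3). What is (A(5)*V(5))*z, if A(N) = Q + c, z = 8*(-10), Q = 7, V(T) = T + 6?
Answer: -6160 - 880*I*√6 ≈ -6160.0 - 2155.6*I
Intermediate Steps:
V(T) = 6 + T
c = I*√6 (c = √(-6) = I*√6 ≈ 2.4495*I)
z = -80
A(N) = 7 + I*√6
(A(5)*V(5))*z = ((7 + I*√6)*(6 + 5))*(-80) = ((7 + I*√6)*11)*(-80) = (77 + 11*I*√6)*(-80) = -6160 - 880*I*√6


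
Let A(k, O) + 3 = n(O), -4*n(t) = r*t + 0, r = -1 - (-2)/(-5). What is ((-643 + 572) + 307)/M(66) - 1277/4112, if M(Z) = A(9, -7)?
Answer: -19547833/448208 ≈ -43.613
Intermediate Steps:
r = -7/5 (r = -1 - (-2)*(-1)/5 = -1 - 1*⅖ = -1 - ⅖ = -7/5 ≈ -1.4000)
n(t) = 7*t/20 (n(t) = -(-7*t/5 + 0)/4 = -(-7)*t/20 = 7*t/20)
A(k, O) = -3 + 7*O/20
M(Z) = -109/20 (M(Z) = -3 + (7/20)*(-7) = -3 - 49/20 = -109/20)
((-643 + 572) + 307)/M(66) - 1277/4112 = ((-643 + 572) + 307)/(-109/20) - 1277/4112 = (-71 + 307)*(-20/109) - 1277*1/4112 = 236*(-20/109) - 1277/4112 = -4720/109 - 1277/4112 = -19547833/448208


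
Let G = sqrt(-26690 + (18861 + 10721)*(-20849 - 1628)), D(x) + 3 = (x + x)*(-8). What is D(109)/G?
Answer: 1747*I*sqrt(166235326)/332470652 ≈ 0.067749*I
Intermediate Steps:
D(x) = -3 - 16*x (D(x) = -3 + (x + x)*(-8) = -3 + (2*x)*(-8) = -3 - 16*x)
G = 2*I*sqrt(166235326) (G = sqrt(-26690 + 29582*(-22477)) = sqrt(-26690 - 664914614) = sqrt(-664941304) = 2*I*sqrt(166235326) ≈ 25786.0*I)
D(109)/G = (-3 - 16*109)/((2*I*sqrt(166235326))) = (-3 - 1744)*(-I*sqrt(166235326)/332470652) = -(-1747)*I*sqrt(166235326)/332470652 = 1747*I*sqrt(166235326)/332470652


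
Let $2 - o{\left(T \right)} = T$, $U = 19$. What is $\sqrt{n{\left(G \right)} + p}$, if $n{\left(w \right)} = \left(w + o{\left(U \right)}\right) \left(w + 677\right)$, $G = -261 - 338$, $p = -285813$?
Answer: $i \sqrt{333861} \approx 577.81 i$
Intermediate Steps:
$o{\left(T \right)} = 2 - T$
$G = -599$
$n{\left(w \right)} = \left(-17 + w\right) \left(677 + w\right)$ ($n{\left(w \right)} = \left(w + \left(2 - 19\right)\right) \left(w + 677\right) = \left(w + \left(2 - 19\right)\right) \left(677 + w\right) = \left(w - 17\right) \left(677 + w\right) = \left(-17 + w\right) \left(677 + w\right)$)
$\sqrt{n{\left(G \right)} + p} = \sqrt{\left(-11509 + \left(-599\right)^{2} + 660 \left(-599\right)\right) - 285813} = \sqrt{\left(-11509 + 358801 - 395340\right) - 285813} = \sqrt{-48048 - 285813} = \sqrt{-333861} = i \sqrt{333861}$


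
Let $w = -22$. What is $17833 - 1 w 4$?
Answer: $17921$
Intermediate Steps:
$17833 - 1 w 4 = 17833 - 1 \left(-22\right) 4 = 17833 - \left(-22\right) 4 = 17833 - -88 = 17833 + 88 = 17921$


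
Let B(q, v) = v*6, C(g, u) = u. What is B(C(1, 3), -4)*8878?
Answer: -213072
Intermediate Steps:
B(q, v) = 6*v
B(C(1, 3), -4)*8878 = (6*(-4))*8878 = -24*8878 = -213072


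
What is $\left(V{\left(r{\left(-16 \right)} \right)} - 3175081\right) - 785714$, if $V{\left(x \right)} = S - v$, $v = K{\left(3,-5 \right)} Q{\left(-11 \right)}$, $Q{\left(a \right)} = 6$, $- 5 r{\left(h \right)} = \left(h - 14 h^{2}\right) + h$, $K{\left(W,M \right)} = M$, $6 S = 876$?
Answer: $-3960619$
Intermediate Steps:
$S = 146$ ($S = \frac{1}{6} \cdot 876 = 146$)
$r{\left(h \right)} = - \frac{2 h}{5} + \frac{14 h^{2}}{5}$ ($r{\left(h \right)} = - \frac{\left(h - 14 h^{2}\right) + h}{5} = - \frac{- 14 h^{2} + 2 h}{5} = - \frac{2 h}{5} + \frac{14 h^{2}}{5}$)
$v = -30$ ($v = \left(-5\right) 6 = -30$)
$V{\left(x \right)} = 176$ ($V{\left(x \right)} = 146 - -30 = 146 + 30 = 176$)
$\left(V{\left(r{\left(-16 \right)} \right)} - 3175081\right) - 785714 = \left(176 - 3175081\right) - 785714 = -3174905 - 785714 = -3960619$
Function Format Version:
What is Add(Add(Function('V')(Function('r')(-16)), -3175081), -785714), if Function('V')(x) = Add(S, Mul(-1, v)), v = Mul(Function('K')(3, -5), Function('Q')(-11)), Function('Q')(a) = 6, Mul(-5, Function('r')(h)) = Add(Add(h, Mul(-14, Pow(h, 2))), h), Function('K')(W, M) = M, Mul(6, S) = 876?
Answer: -3960619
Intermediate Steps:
S = 146 (S = Mul(Rational(1, 6), 876) = 146)
Function('r')(h) = Add(Mul(Rational(-2, 5), h), Mul(Rational(14, 5), Pow(h, 2))) (Function('r')(h) = Mul(Rational(-1, 5), Add(Add(h, Mul(-14, Pow(h, 2))), h)) = Mul(Rational(-1, 5), Add(Mul(-14, Pow(h, 2)), Mul(2, h))) = Add(Mul(Rational(-2, 5), h), Mul(Rational(14, 5), Pow(h, 2))))
v = -30 (v = Mul(-5, 6) = -30)
Function('V')(x) = 176 (Function('V')(x) = Add(146, Mul(-1, -30)) = Add(146, 30) = 176)
Add(Add(Function('V')(Function('r')(-16)), -3175081), -785714) = Add(Add(176, -3175081), -785714) = Add(-3174905, -785714) = -3960619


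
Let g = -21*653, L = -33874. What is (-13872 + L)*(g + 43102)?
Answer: -1403207194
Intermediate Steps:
g = -13713
(-13872 + L)*(g + 43102) = (-13872 - 33874)*(-13713 + 43102) = -47746*29389 = -1403207194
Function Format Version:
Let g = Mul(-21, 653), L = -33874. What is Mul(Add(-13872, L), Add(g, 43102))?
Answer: -1403207194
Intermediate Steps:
g = -13713
Mul(Add(-13872, L), Add(g, 43102)) = Mul(Add(-13872, -33874), Add(-13713, 43102)) = Mul(-47746, 29389) = -1403207194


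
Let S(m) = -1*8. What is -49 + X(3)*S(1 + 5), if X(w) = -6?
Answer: -1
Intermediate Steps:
S(m) = -8
-49 + X(3)*S(1 + 5) = -49 - 6*(-8) = -49 + 48 = -1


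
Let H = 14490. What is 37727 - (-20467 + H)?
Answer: 43704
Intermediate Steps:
37727 - (-20467 + H) = 37727 - (-20467 + 14490) = 37727 - 1*(-5977) = 37727 + 5977 = 43704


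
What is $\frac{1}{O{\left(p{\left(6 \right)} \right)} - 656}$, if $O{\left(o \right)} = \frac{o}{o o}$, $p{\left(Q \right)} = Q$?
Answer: $- \frac{6}{3935} \approx -0.0015248$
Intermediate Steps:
$O{\left(o \right)} = \frac{1}{o}$ ($O{\left(o \right)} = \frac{o}{o^{2}} = \frac{1}{o}$)
$\frac{1}{O{\left(p{\left(6 \right)} \right)} - 656} = \frac{1}{\frac{1}{6} - 656} = \frac{1}{- \frac{3935}{6}} = - \frac{6}{3935}$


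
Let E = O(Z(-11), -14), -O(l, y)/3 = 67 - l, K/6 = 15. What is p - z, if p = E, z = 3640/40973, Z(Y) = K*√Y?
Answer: -8239213/40973 + 270*I*√11 ≈ -201.09 + 895.49*I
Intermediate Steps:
K = 90 (K = 6*15 = 90)
Z(Y) = 90*√Y
O(l, y) = -201 + 3*l (O(l, y) = -3*(67 - l) = -201 + 3*l)
z = 3640/40973 (z = 3640*(1/40973) = 3640/40973 ≈ 0.088839)
E = -201 + 270*I*√11 (E = -201 + 3*(90*√(-11)) = -201 + 3*(90*(I*√11)) = -201 + 3*(90*I*√11) = -201 + 270*I*√11 ≈ -201.0 + 895.49*I)
p = -201 + 270*I*√11 ≈ -201.0 + 895.49*I
p - z = (-201 + 270*I*√11) - 1*3640/40973 = (-201 + 270*I*√11) - 3640/40973 = -8239213/40973 + 270*I*√11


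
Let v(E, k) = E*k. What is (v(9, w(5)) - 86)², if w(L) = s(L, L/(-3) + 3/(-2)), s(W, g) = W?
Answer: 1681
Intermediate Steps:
w(L) = L
(v(9, w(5)) - 86)² = (9*5 - 86)² = (45 - 86)² = (-41)² = 1681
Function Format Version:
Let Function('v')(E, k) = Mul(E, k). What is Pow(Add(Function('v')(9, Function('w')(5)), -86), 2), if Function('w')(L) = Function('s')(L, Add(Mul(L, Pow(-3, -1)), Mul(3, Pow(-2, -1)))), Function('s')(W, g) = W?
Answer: 1681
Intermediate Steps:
Function('w')(L) = L
Pow(Add(Function('v')(9, Function('w')(5)), -86), 2) = Pow(Add(Mul(9, 5), -86), 2) = Pow(Add(45, -86), 2) = Pow(-41, 2) = 1681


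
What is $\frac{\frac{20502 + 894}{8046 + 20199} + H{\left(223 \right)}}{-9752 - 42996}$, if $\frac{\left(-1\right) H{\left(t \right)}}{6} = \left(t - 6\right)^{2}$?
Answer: $\frac{1330025239}{248311210} \approx 5.3563$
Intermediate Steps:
$H{\left(t \right)} = - 6 \left(-6 + t\right)^{2}$ ($H{\left(t \right)} = - 6 \left(t - 6\right)^{2} = - 6 \left(-6 + t\right)^{2}$)
$\frac{\frac{20502 + 894}{8046 + 20199} + H{\left(223 \right)}}{-9752 - 42996} = \frac{\frac{20502 + 894}{8046 + 20199} - 6 \left(-6 + 223\right)^{2}}{-9752 - 42996} = \frac{\frac{21396}{28245} - 6 \cdot 217^{2}}{-52748} = \left(21396 \cdot \frac{1}{28245} - 282534\right) \left(- \frac{1}{52748}\right) = \left(\frac{7132}{9415} - 282534\right) \left(- \frac{1}{52748}\right) = \left(- \frac{2660050478}{9415}\right) \left(- \frac{1}{52748}\right) = \frac{1330025239}{248311210}$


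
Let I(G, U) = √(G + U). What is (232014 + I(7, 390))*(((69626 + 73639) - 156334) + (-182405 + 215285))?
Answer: 4596429354 + 19811*√397 ≈ 4.5968e+9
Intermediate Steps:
(232014 + I(7, 390))*(((69626 + 73639) - 156334) + (-182405 + 215285)) = (232014 + √(7 + 390))*(((69626 + 73639) - 156334) + (-182405 + 215285)) = (232014 + √397)*((143265 - 156334) + 32880) = (232014 + √397)*(-13069 + 32880) = (232014 + √397)*19811 = 4596429354 + 19811*√397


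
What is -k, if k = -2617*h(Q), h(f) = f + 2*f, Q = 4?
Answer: 31404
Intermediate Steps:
h(f) = 3*f
k = -31404 (k = -7851*4 = -2617*12 = -31404)
-k = -1*(-31404) = 31404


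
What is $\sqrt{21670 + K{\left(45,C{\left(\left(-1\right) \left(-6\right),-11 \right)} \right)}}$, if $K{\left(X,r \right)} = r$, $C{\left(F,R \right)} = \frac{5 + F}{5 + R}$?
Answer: $\frac{\sqrt{780054}}{6} \approx 147.2$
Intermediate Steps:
$C{\left(F,R \right)} = \frac{5 + F}{5 + R}$
$\sqrt{21670 + K{\left(45,C{\left(\left(-1\right) \left(-6\right),-11 \right)} \right)}} = \sqrt{21670 + \frac{5 - -6}{5 - 11}} = \sqrt{21670 + \frac{5 + 6}{-6}} = \sqrt{21670 - \frac{11}{6}} = \sqrt{\frac{130009}{6}} = \frac{\sqrt{780054}}{6}$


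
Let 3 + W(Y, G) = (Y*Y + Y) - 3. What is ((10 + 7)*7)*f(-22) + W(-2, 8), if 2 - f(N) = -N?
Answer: -2384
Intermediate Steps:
f(N) = 2 + N (f(N) = 2 - (-1)*N = 2 + N)
W(Y, G) = -6 + Y + Y**2 (W(Y, G) = -3 + ((Y*Y + Y) - 3) = -3 + ((Y**2 + Y) - 3) = -3 + ((Y + Y**2) - 3) = -3 + (-3 + Y + Y**2) = -6 + Y + Y**2)
((10 + 7)*7)*f(-22) + W(-2, 8) = ((10 + 7)*7)*(2 - 22) + (-6 - 2 + (-2)**2) = (17*7)*(-20) + (-6 - 2 + 4) = 119*(-20) - 4 = -2380 - 4 = -2384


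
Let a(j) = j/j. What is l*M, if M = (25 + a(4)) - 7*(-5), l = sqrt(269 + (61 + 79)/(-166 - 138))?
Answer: 61*sqrt(387771)/38 ≈ 999.62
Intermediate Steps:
a(j) = 1
l = sqrt(387771)/38 (l = sqrt(269 + 140/(-304)) = sqrt(269 + 140*(-1/304)) = sqrt(269 - 35/76) = sqrt(20409/76) = sqrt(387771)/38 ≈ 16.387)
M = 61 (M = (25 + 1) - 7*(-5) = 26 + 35 = 61)
l*M = (sqrt(387771)/38)*61 = 61*sqrt(387771)/38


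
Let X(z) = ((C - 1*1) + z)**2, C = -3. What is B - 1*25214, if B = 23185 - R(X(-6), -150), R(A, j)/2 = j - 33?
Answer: -1663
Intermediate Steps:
X(z) = (-4 + z)**2 (X(z) = ((-3 - 1*1) + z)**2 = ((-3 - 1) + z)**2 = (-4 + z)**2)
R(A, j) = -66 + 2*j (R(A, j) = 2*(j - 33) = 2*(-33 + j) = -66 + 2*j)
B = 23551 (B = 23185 - (-66 + 2*(-150)) = 23185 - (-66 - 300) = 23185 - 1*(-366) = 23185 + 366 = 23551)
B - 1*25214 = 23551 - 1*25214 = 23551 - 25214 = -1663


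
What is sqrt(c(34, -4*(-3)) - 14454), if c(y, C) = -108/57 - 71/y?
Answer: I*sqrt(6033547622)/646 ≈ 120.24*I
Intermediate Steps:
c(y, C) = -36/19 - 71/y (c(y, C) = -108*1/57 - 71/y = -36/19 - 71/y)
sqrt(c(34, -4*(-3)) - 14454) = sqrt((-36/19 - 71/34) - 14454) = sqrt(-2573/646 - 14454) = sqrt(-9339857/646) = I*sqrt(6033547622)/646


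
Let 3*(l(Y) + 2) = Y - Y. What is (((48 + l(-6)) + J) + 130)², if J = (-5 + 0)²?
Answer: 40401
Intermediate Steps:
l(Y) = -2 (l(Y) = -2 + (Y - Y)/3 = -2 + (⅓)*0 = -2 + 0 = -2)
J = 25 (J = (-5)² = 25)
(((48 + l(-6)) + J) + 130)² = (((48 - 2) + 25) + 130)² = ((46 + 25) + 130)² = (71 + 130)² = 201² = 40401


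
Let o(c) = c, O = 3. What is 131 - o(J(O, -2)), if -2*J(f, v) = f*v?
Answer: 128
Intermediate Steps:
J(f, v) = -f*v/2
131 - o(J(O, -2)) = 131 - (-1)*3*(-2)/2 = 131 - 1*3 = 131 - 3 = 128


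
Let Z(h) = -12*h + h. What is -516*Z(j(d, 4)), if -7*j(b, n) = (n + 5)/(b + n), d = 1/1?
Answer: -51084/35 ≈ -1459.5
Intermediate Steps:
d = 1
j(b, n) = -(5 + n)/(7*(b + n)) (j(b, n) = -(n + 5)/(7*(b + n)) = -(5 + n)/(7*(b + n)))
Z(h) = -11*h
-516*Z(j(d, 4)) = -(-5676)*(-5 - 1*4)/(7*(1 + 4)) = -(-5676)*(1/7)*(-5 - 4)/5 = -(-5676)*(1/7)*(1/5)*(-9) = -(-5676)*(-9)/35 = -516*99/35 = -51084/35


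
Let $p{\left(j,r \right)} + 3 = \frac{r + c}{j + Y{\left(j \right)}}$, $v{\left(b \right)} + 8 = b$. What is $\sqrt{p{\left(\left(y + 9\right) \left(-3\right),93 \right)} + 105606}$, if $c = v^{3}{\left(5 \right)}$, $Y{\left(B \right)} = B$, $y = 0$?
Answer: $\frac{4 \sqrt{59401}}{3} \approx 324.96$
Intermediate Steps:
$v{\left(b \right)} = -8 + b$
$c = -27$ ($c = \left(-8 + 5\right)^{3} = \left(-3\right)^{3} = -27$)
$p{\left(j,r \right)} = -3 + \frac{-27 + r}{2 j}$ ($p{\left(j,r \right)} = -3 + \frac{r - 27}{j + j} = -3 + \frac{-27 + r}{2 j}$)
$\sqrt{p{\left(\left(y + 9\right) \left(-3\right),93 \right)} + 105606} = \sqrt{\frac{-27 + 93 - 6 \left(0 + 9\right) \left(-3\right)}{2 \left(0 + 9\right) \left(-3\right)} + 105606} = \sqrt{\frac{-27 + 93 - 6 \cdot 9 \left(-3\right)}{2 \cdot 9 \left(-3\right)} + 105606} = \sqrt{\frac{-27 + 93 - -162}{2 \left(-27\right)} + 105606} = \sqrt{\frac{1}{2} \left(- \frac{1}{27}\right) \left(-27 + 93 + 162\right) + 105606} = \sqrt{\frac{1}{2} \left(- \frac{1}{27}\right) 228 + 105606} = \sqrt{- \frac{38}{9} + 105606} = \sqrt{\frac{950416}{9}} = \frac{4 \sqrt{59401}}{3}$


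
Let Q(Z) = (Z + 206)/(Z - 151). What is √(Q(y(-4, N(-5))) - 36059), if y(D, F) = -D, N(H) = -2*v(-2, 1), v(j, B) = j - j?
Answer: 3*I*√196329/7 ≈ 189.9*I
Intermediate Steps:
v(j, B) = 0
N(H) = 0 (N(H) = -2*0 = 0)
Q(Z) = (206 + Z)/(-151 + Z)
√(Q(y(-4, N(-5))) - 36059) = √((206 - 1*(-4))/(-151 - 1*(-4)) - 36059) = √((206 + 4)/(-151 + 4) - 36059) = √(210/(-147) - 36059) = √(-1/147*210 - 36059) = √(-10/7 - 36059) = √(-252423/7) = 3*I*√196329/7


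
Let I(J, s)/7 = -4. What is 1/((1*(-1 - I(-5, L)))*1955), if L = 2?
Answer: 1/52785 ≈ 1.8945e-5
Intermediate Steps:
I(J, s) = -28 (I(J, s) = 7*(-4) = -28)
1/((1*(-1 - I(-5, L)))*1955) = 1/((1*(-1 - 1*(-28)))*1955) = 1/((1*(-1 + 28))*1955) = 1/((1*27)*1955) = 1/(27*1955) = 1/52785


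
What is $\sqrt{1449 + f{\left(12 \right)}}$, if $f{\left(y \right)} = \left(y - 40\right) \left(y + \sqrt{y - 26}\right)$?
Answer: $\sqrt{1113 - 28 i \sqrt{14}} \approx 33.398 - 1.5684 i$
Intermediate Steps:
$f{\left(y \right)} = \left(-40 + y\right) \left(y + \sqrt{-26 + y}\right)$
$\sqrt{1449 + f{\left(12 \right)}} = \sqrt{1449 + \left(12^{2} - 480 - 40 \sqrt{-26 + 12} + 12 \sqrt{-26 + 12}\right)} = \sqrt{1449 + \left(144 - 480 - 40 \sqrt{-14} + 12 \sqrt{-14}\right)} = \sqrt{1449 + \left(144 - 480 - 40 i \sqrt{14} + 12 i \sqrt{14}\right)} = \sqrt{1449 - \left(336 + 28 i \sqrt{14}\right)} = \sqrt{1113 - 28 i \sqrt{14}}$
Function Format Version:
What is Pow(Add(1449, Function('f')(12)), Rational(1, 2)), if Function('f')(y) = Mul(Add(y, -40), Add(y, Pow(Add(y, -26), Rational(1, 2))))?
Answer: Pow(Add(1113, Mul(-28, I, Pow(14, Rational(1, 2)))), Rational(1, 2)) ≈ Add(33.398, Mul(-1.5684, I))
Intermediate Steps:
Function('f')(y) = Mul(Add(-40, y), Add(y, Pow(Add(-26, y), Rational(1, 2))))
Pow(Add(1449, Function('f')(12)), Rational(1, 2)) = Pow(Add(1449, Add(Pow(12, 2), Mul(-40, 12), Mul(-40, Pow(Add(-26, 12), Rational(1, 2))), Mul(12, Pow(Add(-26, 12), Rational(1, 2))))), Rational(1, 2)) = Pow(Add(1449, Add(144, -480, Mul(-40, Pow(-14, Rational(1, 2))), Mul(12, Pow(-14, Rational(1, 2))))), Rational(1, 2)) = Pow(Add(1449, Add(144, -480, Mul(-40, Mul(I, Pow(14, Rational(1, 2)))), Mul(12, Mul(I, Pow(14, Rational(1, 2)))))), Rational(1, 2)) = Pow(Add(1449, Add(144, -480, Mul(-40, I, Pow(14, Rational(1, 2))), Mul(12, I, Pow(14, Rational(1, 2))))), Rational(1, 2)) = Pow(Add(1449, Add(-336, Mul(-28, I, Pow(14, Rational(1, 2))))), Rational(1, 2)) = Pow(Add(1113, Mul(-28, I, Pow(14, Rational(1, 2)))), Rational(1, 2))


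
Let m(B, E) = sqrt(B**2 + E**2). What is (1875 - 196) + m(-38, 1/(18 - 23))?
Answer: 1679 + sqrt(36101)/5 ≈ 1717.0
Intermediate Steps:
(1875 - 196) + m(-38, 1/(18 - 23)) = (1875 - 196) + sqrt((-38)**2 + (1/(18 - 23))**2) = 1679 + sqrt(1444 + (1/(-5))**2) = 1679 + sqrt(1444 + (-1/5)**2) = 1679 + sqrt(1444 + 1/25) = 1679 + sqrt(36101/25) = 1679 + sqrt(36101)/5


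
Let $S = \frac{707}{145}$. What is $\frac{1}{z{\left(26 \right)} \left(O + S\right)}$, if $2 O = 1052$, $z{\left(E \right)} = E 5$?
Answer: $\frac{29}{2001402} \approx 1.449 \cdot 10^{-5}$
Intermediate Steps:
$z{\left(E \right)} = 5 E$
$S = \frac{707}{145}$ ($S = 707 \cdot \frac{1}{145} = \frac{707}{145} \approx 4.8759$)
$O = 526$ ($O = \frac{1}{2} \cdot 1052 = 526$)
$\frac{1}{z{\left(26 \right)} \left(O + S\right)} = \frac{1}{5 \cdot 26 \left(526 + \frac{707}{145}\right)} = \frac{1}{130 \cdot \frac{76977}{145}} = \frac{1}{\frac{2001402}{29}} = \frac{29}{2001402}$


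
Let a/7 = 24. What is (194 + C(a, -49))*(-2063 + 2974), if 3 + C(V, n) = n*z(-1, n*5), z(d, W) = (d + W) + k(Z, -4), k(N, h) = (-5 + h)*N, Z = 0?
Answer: 11155195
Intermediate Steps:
k(N, h) = N*(-5 + h)
z(d, W) = W + d (z(d, W) = (d + W) + 0*(-5 - 4) = (W + d) + 0*(-9) = (W + d) + 0 = W + d)
a = 168 (a = 7*24 = 168)
C(V, n) = -3 + n*(-1 + 5*n) (C(V, n) = -3 + n*(n*5 - 1) = -3 + n*(5*n - 1) = -3 + n*(-1 + 5*n))
(194 + C(a, -49))*(-2063 + 2974) = (194 + (-3 - 49*(-1 + 5*(-49))))*(-2063 + 2974) = (194 + (-3 - 49*(-1 - 245)))*911 = (194 + (-3 - 49*(-246)))*911 = (194 + (-3 + 12054))*911 = (194 + 12051)*911 = 12245*911 = 11155195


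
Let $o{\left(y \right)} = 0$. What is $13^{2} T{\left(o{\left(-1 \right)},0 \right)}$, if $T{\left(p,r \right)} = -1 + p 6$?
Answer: $-169$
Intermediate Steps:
$T{\left(p,r \right)} = -1 + 6 p$
$13^{2} T{\left(o{\left(-1 \right)},0 \right)} = 13^{2} \left(-1 + 6 \cdot 0\right) = 169 \left(-1 + 0\right) = 169 \left(-1\right) = -169$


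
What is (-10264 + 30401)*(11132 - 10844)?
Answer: 5799456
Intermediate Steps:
(-10264 + 30401)*(11132 - 10844) = 20137*288 = 5799456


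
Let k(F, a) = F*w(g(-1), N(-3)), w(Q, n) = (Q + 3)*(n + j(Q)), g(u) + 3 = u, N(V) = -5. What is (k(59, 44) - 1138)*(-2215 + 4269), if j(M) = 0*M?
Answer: -1731522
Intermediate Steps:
j(M) = 0
g(u) = -3 + u
w(Q, n) = n*(3 + Q) (w(Q, n) = (Q + 3)*(n + 0) = (3 + Q)*n = n*(3 + Q))
k(F, a) = 5*F (k(F, a) = F*(-5*(3 + (-3 - 1))) = F*(-5*(3 - 4)) = F*(-5*(-1)) = F*5 = 5*F)
(k(59, 44) - 1138)*(-2215 + 4269) = (5*59 - 1138)*(-2215 + 4269) = (295 - 1138)*2054 = -843*2054 = -1731522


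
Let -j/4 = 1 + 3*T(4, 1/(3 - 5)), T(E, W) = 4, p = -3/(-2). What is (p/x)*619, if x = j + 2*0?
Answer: -1857/104 ≈ -17.856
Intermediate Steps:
p = 3/2 (p = -3*(-1/2) = 3/2 ≈ 1.5000)
j = -52 (j = -4*(1 + 3*4) = -4*(1 + 12) = -4*13 = -52)
x = -52 (x = -52 + 2*0 = -52 + 0 = -52)
(p/x)*619 = ((3/2)/(-52))*619 = ((3/2)*(-1/52))*619 = -3/104*619 = -1857/104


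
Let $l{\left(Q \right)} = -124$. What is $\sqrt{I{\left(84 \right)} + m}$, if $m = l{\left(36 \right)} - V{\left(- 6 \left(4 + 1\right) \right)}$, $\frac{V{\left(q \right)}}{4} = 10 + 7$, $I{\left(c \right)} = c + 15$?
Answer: $i \sqrt{93} \approx 9.6436 i$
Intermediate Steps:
$I{\left(c \right)} = 15 + c$
$V{\left(q \right)} = 68$ ($V{\left(q \right)} = 4 \left(10 + 7\right) = 4 \cdot 17 = 68$)
$m = -192$ ($m = -124 - 68 = -192$)
$\sqrt{I{\left(84 \right)} + m} = \sqrt{\left(15 + 84\right) - 192} = \sqrt{99 - 192} = \sqrt{-93} = i \sqrt{93}$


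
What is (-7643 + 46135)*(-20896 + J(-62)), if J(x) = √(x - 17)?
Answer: -804328832 + 38492*I*√79 ≈ -8.0433e+8 + 3.4212e+5*I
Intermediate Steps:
J(x) = √(-17 + x)
(-7643 + 46135)*(-20896 + J(-62)) = (-7643 + 46135)*(-20896 + √(-17 - 62)) = 38492*(-20896 + √(-79)) = 38492*(-20896 + I*√79) = -804328832 + 38492*I*√79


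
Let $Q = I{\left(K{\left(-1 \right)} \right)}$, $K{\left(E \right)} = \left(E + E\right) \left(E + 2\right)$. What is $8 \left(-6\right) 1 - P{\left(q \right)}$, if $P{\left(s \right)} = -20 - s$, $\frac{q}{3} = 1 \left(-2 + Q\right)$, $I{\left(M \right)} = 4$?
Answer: $-22$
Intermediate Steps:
$K{\left(E \right)} = 2 E \left(2 + E\right)$
$Q = 4$
$q = 6$ ($q = 3 \cdot 1 \left(-2 + 4\right) = 3 \cdot 1 \cdot 2 = 3 \cdot 2 = 6$)
$8 \left(-6\right) 1 - P{\left(q \right)} = 8 \left(-6\right) 1 - \left(-20 - 6\right) = \left(-48\right) 1 - \left(-20 - 6\right) = -48 - -26 = -48 + 26 = -22$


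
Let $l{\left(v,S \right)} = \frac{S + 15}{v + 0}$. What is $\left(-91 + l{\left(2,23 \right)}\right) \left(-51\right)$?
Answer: $3672$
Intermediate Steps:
$l{\left(v,S \right)} = \frac{15 + S}{v}$
$\left(-91 + l{\left(2,23 \right)}\right) \left(-51\right) = \left(-91 + \frac{15 + 23}{2}\right) \left(-51\right) = \left(-91 + \frac{1}{2} \cdot 38\right) \left(-51\right) = \left(-91 + 19\right) \left(-51\right) = \left(-72\right) \left(-51\right) = 3672$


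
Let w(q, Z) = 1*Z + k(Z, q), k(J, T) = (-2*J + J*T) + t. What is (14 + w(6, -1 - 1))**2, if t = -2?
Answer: 4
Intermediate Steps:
k(J, T) = -2 - 2*J + J*T (k(J, T) = (-2*J + J*T) - 2 = -2 - 2*J + J*T)
w(q, Z) = -2 - Z + Z*q (w(q, Z) = 1*Z + (-2 - 2*Z + Z*q) = Z + (-2 - 2*Z + Z*q) = -2 - Z + Z*q)
(14 + w(6, -1 - 1))**2 = (14 + (-2 - (-1 - 1) + (-1 - 1)*6))**2 = (14 + (-2 - 1*(-2) - 2*6))**2 = (14 + (-2 + 2 - 12))**2 = (14 - 12)**2 = 2**2 = 4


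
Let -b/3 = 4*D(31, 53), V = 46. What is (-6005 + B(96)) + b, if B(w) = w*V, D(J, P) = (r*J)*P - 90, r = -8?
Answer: 157219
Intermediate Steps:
D(J, P) = -90 - 8*J*P (D(J, P) = (-8*J)*P - 90 = -8*J*P - 90 = -90 - 8*J*P)
B(w) = 46*w (B(w) = w*46 = 46*w)
b = 158808 (b = -12*(-90 - 8*31*53) = -12*(-90 - 13144) = -12*(-13234) = -3*(-52936) = 158808)
(-6005 + B(96)) + b = (-6005 + 46*96) + 158808 = (-6005 + 4416) + 158808 = -1589 + 158808 = 157219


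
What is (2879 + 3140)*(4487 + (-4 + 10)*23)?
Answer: 27837875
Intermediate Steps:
(2879 + 3140)*(4487 + (-4 + 10)*23) = 6019*(4487 + 6*23) = 6019*(4487 + 138) = 6019*4625 = 27837875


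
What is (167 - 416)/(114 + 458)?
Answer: -249/572 ≈ -0.43531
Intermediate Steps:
(167 - 416)/(114 + 458) = -249/572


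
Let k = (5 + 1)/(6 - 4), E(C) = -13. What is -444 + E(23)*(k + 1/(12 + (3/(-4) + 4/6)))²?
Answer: -892893/1573 ≈ -567.64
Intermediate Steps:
k = 3 (k = 6/2 = 6*(½) = 3)
-444 + E(23)*(k + 1/(12 + (3/(-4) + 4/6)))² = -444 - 13*(3 + 1/(12 + (3/(-4) + 4/6)))² = -444 - 13*(3 + 1/(12 + (3*(-¼) + 4*(⅙))))² = -444 - 13*(3 + 1/(12 + (-¾ + ⅔)))² = -444 - 13*(3 + 1/(12 - 1/12))² = -444 - 13*(3 + 1/(143/12))² = -444 - 13*(3 + 12/143)² = -444 - 13*(441/143)² = -444 - 13*194481/20449 = -444 - 194481/1573 = -892893/1573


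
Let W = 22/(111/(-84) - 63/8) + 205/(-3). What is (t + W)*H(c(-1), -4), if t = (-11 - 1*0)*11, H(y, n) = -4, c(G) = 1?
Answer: 1184864/1545 ≈ 766.90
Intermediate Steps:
W = -109271/1545 (W = 22/(111*(-1/84) - 63*⅛) + 205*(-⅓) = 22/(-37/28 - 63/8) - 205/3 = 22/(-515/56) - 205/3 = 22*(-56/515) - 205/3 = -1232/515 - 205/3 = -109271/1545 ≈ -70.726)
t = -121 (t = (-11 + 0)*11 = -11*11 = -121)
(t + W)*H(c(-1), -4) = (-121 - 109271/1545)*(-4) = -296216/1545*(-4) = 1184864/1545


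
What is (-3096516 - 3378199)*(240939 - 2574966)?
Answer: 15112159627305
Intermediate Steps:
(-3096516 - 3378199)*(240939 - 2574966) = -6474715*(-2334027) = 15112159627305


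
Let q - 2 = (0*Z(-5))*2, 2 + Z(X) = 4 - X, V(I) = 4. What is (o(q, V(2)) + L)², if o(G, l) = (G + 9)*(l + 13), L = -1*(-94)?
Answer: 78961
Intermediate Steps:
Z(X) = 2 - X (Z(X) = -2 + (4 - X) = 2 - X)
L = 94
q = 2 (q = 2 + (0*(2 - 1*(-5)))*2 = 2 + (0*(2 + 5))*2 = 2 + (0*7)*2 = 2 + 0*2 = 2 + 0 = 2)
o(G, l) = (9 + G)*(13 + l)
(o(q, V(2)) + L)² = ((117 + 9*4 + 13*2 + 2*4) + 94)² = ((117 + 36 + 26 + 8) + 94)² = (187 + 94)² = 281² = 78961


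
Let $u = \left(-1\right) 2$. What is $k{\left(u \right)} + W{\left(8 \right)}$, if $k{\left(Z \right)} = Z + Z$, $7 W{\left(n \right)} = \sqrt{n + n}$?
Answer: $- \frac{24}{7} \approx -3.4286$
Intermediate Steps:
$u = -2$
$W{\left(n \right)} = \frac{\sqrt{2} \sqrt{n}}{7}$ ($W{\left(n \right)} = \frac{\sqrt{n + n}}{7} = \frac{\sqrt{2 n}}{7} = \frac{\sqrt{2} \sqrt{n}}{7}$)
$k{\left(Z \right)} = 2 Z$
$k{\left(u \right)} + W{\left(8 \right)} = 2 \left(-2\right) + \frac{\sqrt{2} \sqrt{8}}{7} = -4 + \frac{\sqrt{2} \cdot 2 \sqrt{2}}{7} = -4 + \frac{4}{7} = - \frac{24}{7}$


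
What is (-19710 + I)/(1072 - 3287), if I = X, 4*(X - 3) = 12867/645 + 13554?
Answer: 14029621/1904900 ≈ 7.3650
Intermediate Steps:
X = 2920979/860 (X = 3 + (12867/645 + 13554)/4 = 3 + (12867*(1/645) + 13554)/4 = 3 + (4289/215 + 13554)/4 = 3 + (¼)*(2918399/215) = 3 + 2918399/860 = 2920979/860 ≈ 3396.5)
I = 2920979/860 ≈ 3396.5
(-19710 + I)/(1072 - 3287) = (-19710 + 2920979/860)/(1072 - 3287) = -14029621/860/(-2215) = -14029621/860*(-1/2215) = 14029621/1904900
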